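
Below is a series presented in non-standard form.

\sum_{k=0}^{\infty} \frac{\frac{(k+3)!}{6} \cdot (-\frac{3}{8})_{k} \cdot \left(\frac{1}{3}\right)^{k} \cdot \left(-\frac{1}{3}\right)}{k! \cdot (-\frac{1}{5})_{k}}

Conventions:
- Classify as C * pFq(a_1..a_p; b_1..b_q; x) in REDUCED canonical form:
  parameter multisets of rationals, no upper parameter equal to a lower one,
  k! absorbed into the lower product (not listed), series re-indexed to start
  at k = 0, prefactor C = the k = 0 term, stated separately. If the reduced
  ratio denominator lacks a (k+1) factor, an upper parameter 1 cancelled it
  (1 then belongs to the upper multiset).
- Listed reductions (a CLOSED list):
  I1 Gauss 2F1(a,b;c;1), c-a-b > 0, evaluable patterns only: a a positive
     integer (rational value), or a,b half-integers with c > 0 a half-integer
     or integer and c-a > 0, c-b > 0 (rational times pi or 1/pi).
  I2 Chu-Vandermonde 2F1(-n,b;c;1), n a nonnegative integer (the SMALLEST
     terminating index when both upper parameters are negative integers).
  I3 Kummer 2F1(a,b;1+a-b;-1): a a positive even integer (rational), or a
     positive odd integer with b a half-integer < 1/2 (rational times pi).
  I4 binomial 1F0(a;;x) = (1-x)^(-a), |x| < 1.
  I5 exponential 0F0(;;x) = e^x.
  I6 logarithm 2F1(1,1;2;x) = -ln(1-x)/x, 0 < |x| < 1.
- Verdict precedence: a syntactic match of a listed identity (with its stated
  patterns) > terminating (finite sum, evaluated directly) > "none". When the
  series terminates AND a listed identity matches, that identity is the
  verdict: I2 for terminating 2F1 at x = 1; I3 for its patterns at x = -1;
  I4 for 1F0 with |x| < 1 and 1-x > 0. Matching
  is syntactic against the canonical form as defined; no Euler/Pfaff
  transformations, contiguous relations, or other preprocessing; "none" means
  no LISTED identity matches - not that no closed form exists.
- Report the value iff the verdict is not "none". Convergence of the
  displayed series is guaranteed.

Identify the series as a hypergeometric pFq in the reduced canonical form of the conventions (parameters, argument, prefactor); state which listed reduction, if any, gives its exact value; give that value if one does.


Canonical form: C = -\frac{1}{3} times 2F1 with upper {-\frac{3}{8}, 4}, lower {-\frac{1}{5}}, x = \frac{1}{3}. Verdict: none - this 2F1 at x = \frac{1}{3} matches no listed pattern, and upper {-\frac{3}{8}, 4} holds no stopper.

First insight: from the first term -\frac{1}{3}: the factorial ratio (C = -1/3, x = 1/3) (k+a-1)!/(a-1)! is a rising factorial (a)_k.
Term ratio: r(k) = \frac{1}{3} * (k-\frac{3}{8}) (k+4) / [(k-\frac{1}{5}) (k+1)] ; factor over Q: parameters, x = \frac{1}{3}, and C = -\frac{1}{3}.


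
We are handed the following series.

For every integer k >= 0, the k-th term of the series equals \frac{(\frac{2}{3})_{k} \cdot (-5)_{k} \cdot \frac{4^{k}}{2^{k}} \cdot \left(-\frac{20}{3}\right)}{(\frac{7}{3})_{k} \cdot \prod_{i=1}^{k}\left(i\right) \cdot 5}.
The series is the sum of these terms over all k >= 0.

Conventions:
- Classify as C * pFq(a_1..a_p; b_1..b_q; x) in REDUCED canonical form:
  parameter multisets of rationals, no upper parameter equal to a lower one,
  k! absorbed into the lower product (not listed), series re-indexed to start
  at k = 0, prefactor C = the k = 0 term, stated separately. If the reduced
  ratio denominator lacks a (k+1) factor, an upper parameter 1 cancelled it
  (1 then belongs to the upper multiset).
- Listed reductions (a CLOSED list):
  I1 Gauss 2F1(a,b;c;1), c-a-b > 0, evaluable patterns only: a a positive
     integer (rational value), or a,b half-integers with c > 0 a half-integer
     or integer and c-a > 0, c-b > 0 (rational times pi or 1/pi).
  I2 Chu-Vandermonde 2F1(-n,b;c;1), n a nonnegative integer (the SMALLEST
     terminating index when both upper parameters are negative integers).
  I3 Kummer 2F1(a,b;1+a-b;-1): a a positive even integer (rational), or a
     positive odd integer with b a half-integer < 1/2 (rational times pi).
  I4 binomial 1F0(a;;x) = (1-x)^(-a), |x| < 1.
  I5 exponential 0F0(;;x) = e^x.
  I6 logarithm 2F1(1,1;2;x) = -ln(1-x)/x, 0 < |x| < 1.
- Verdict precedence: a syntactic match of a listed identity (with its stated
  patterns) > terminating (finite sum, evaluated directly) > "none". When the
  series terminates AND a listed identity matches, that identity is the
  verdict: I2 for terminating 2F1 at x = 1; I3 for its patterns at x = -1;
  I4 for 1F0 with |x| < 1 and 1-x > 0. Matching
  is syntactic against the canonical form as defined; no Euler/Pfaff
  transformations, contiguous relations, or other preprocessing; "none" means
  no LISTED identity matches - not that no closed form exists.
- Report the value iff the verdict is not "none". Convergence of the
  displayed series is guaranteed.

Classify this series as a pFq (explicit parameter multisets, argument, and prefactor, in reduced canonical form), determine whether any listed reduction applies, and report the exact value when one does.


Reduced: x = 2, 2F1, upper = {-5, \frac{2}{3}}, lower = {\frac{7}{3}}, C = -\frac{4}{3}. Verdict: terminating - no listed pattern fits, but -5 in the upper list cuts the series at k = 5; direct evaluation. Its exact value is -\frac{540}{1729}.

Key step: with t_0 = -\frac{4}{3}, the two k-th powers (C = -4/3, x = 2) combine into one argument.
Term ratio: r(k) = 2 * (k-5) (k+\frac{2}{3}) / [(k+\frac{7}{3}) (k+1)] - poly over poly, x = 2 from leading terms; C = -\frac{4}{3} at k = 0.


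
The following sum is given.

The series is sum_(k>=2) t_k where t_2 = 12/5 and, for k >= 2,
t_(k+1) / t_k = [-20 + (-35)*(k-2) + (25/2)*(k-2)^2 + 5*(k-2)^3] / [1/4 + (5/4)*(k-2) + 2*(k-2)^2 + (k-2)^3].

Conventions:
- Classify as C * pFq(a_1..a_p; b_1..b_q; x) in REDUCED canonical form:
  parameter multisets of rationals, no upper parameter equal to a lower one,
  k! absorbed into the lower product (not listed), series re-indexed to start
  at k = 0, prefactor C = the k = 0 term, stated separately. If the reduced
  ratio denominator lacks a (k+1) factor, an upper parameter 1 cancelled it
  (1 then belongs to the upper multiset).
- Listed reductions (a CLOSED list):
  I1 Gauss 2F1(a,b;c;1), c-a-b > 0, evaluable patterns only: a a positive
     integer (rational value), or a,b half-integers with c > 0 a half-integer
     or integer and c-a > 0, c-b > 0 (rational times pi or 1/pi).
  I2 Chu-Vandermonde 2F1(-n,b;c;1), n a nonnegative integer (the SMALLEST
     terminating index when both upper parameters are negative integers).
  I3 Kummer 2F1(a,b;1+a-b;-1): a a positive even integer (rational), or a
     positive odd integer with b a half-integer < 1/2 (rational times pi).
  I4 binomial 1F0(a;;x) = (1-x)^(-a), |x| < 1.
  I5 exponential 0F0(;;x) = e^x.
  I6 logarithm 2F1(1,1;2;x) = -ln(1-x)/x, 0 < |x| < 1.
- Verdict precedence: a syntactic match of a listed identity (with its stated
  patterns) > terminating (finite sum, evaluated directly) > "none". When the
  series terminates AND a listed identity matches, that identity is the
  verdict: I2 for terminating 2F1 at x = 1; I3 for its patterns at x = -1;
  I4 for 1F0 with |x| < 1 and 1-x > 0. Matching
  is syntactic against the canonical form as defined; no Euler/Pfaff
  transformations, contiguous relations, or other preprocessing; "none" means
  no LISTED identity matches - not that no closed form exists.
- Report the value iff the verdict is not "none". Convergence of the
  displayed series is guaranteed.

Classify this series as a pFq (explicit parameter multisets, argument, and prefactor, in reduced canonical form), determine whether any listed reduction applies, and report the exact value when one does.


Key step: from the first term 12/5: roots of the ratio polynomials (C = 12/5) are the negated parameters.
Consecutive-term ratio: r(k) = 5 * (k-2) (k+4) / [(k+1/2) (k+1)] - poly over poly, x = 5 from leading terms; C = 12/5 at k = 0.

Prefactor 12/5, argument 5: 2F1 with upper {-2, 4} over lower {1/2}. Verdict: terminating - the sum ends at index 2 because -2 is a negative integer; exact evaluation follows. Its exact value is 7052/5.


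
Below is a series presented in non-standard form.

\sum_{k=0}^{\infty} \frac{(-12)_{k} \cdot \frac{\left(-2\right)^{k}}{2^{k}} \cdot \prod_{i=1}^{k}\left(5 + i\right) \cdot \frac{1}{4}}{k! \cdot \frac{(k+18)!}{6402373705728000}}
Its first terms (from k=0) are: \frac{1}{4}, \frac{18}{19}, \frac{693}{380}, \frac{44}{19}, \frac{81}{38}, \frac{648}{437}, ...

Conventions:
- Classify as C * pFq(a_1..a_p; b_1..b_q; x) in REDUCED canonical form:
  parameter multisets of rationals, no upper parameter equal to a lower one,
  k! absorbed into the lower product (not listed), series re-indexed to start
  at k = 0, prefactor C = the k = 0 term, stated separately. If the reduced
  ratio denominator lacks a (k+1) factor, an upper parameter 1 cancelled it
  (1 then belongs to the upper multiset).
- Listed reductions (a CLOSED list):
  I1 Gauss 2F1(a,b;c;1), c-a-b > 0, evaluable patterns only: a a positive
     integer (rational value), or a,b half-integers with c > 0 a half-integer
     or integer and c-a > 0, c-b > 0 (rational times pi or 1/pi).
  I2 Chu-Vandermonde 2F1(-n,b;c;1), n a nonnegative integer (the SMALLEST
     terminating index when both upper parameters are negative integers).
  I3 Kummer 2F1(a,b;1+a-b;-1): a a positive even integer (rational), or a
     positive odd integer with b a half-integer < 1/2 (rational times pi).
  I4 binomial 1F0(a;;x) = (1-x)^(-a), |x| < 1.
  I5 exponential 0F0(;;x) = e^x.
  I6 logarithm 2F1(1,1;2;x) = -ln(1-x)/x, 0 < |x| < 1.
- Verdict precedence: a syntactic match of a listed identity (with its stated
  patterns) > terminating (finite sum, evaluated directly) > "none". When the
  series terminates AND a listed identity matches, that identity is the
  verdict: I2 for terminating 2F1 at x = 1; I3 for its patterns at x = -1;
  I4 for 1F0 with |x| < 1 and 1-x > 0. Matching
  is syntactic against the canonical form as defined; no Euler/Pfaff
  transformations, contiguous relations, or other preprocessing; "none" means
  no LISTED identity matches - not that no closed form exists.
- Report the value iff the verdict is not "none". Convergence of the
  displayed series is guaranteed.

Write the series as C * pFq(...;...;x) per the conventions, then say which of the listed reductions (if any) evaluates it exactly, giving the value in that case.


At argument -1: a 2F1 with upper {-12, 6}, lower {19}, scaled by C = \frac{1}{4}. Verdict: Kummer (I3) fires (x = -1; c = 19 equals 1+a-b for upper {-12, 6}: listed pattern). Exact value: \frac{51}{5}.

Structural cue: with t_0 = \frac{1}{4}, the running product (C = 1/4) telescopes to a rising factorial.
Step ratio: r(k) = -1 * (k-12) (k+6) / [(k+19) (k+1)] - rational; roots negated = parameters, x = -1, C = \frac{1}{4}.


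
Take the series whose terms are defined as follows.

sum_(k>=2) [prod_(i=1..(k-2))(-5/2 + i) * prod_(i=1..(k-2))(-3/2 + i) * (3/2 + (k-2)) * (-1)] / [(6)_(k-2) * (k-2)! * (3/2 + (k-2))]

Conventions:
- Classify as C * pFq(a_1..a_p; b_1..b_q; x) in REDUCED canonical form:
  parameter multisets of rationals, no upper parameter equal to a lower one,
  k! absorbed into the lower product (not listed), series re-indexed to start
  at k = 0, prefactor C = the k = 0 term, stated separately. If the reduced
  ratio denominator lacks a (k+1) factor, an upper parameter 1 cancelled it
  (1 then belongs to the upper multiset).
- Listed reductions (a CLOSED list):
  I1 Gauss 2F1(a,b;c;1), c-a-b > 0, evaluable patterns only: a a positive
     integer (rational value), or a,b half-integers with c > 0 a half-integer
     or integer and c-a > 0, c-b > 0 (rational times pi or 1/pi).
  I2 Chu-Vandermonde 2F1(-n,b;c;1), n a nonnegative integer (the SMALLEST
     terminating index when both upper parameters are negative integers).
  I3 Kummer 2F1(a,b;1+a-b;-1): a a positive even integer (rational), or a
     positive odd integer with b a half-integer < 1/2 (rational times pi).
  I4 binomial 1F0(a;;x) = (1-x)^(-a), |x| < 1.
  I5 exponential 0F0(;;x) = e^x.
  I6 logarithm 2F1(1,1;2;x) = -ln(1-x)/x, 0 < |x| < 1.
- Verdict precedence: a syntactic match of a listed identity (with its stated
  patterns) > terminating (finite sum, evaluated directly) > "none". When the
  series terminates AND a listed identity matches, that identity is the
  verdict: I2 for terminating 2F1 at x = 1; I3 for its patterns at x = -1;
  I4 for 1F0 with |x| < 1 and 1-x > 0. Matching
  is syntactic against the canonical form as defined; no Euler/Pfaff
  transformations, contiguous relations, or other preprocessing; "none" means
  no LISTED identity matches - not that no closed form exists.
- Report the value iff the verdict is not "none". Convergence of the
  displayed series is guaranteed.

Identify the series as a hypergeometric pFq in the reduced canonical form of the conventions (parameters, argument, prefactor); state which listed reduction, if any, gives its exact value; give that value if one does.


Key step: from the first term -1: the running product (C = -1) telescopes to a rising factorial.
Consecutive-term ratio: r(k) = 1 * (k-3/2) (k-1/2) / [(k+6) (k+1)] - rational in k. x = 1; t_0 = -1; negate the roots.

At argument 1: a 2F1 with upper {-3/2, -1/2}, lower {6}, scaled by C = -1. Verdict: the half-integer Gauss pattern (I1) fires (x = 1; upper {-3/2, -1/2} half-integers, c = 6 in the evaluable pattern). Value: (-1048576/297297) / pi.


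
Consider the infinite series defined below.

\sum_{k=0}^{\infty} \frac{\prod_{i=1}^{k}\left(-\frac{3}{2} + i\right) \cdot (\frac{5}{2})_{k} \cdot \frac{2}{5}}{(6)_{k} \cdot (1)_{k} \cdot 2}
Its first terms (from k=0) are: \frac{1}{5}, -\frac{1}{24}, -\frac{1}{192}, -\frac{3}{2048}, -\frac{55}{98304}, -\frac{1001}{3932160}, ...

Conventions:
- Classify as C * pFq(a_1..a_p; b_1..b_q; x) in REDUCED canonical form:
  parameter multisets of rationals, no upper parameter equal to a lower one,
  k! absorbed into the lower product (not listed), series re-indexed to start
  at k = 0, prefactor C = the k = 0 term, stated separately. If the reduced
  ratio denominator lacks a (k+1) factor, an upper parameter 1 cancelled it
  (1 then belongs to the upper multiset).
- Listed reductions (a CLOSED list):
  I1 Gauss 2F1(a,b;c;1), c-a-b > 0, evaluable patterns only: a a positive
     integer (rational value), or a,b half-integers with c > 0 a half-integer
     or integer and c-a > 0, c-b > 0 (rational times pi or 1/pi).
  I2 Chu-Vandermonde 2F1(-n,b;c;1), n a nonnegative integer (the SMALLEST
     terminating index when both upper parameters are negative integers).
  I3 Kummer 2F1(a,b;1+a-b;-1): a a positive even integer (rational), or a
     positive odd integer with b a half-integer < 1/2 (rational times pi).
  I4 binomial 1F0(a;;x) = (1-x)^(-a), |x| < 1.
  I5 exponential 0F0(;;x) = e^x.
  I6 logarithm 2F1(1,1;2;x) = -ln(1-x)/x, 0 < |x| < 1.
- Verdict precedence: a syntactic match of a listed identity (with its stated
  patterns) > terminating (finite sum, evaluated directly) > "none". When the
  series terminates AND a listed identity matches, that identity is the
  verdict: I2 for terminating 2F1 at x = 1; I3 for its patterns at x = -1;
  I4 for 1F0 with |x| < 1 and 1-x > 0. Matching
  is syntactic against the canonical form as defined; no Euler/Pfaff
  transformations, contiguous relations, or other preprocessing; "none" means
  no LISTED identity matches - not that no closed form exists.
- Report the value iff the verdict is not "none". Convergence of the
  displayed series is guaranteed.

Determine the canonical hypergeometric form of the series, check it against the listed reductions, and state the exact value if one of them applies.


Prefactor \frac{1}{5}, argument 1: 2F1 with upper {-\frac{1}{2}, \frac{5}{2}} over lower {6}. Verdict: this is the half-integer Gauss pattern (I1) (x = 1; upper {-\frac{1}{2}, \frac{5}{2}} half-integers, c = 6 in the evaluable pattern). Hence: \frac{8192}{17325} / \pi.

The tell: t_0 being \frac{1}{5}, the constant factors (C = 1/5, x = 1) combine into one prefactor.
Consecutive-term ratio: r(k) = 1 * (k-\frac{1}{2}) (k+\frac{5}{2}) / [(k+6) (k+1)] - rational in k, leading ratio 1; with t_0 = \frac{1}{5}, classification follows.


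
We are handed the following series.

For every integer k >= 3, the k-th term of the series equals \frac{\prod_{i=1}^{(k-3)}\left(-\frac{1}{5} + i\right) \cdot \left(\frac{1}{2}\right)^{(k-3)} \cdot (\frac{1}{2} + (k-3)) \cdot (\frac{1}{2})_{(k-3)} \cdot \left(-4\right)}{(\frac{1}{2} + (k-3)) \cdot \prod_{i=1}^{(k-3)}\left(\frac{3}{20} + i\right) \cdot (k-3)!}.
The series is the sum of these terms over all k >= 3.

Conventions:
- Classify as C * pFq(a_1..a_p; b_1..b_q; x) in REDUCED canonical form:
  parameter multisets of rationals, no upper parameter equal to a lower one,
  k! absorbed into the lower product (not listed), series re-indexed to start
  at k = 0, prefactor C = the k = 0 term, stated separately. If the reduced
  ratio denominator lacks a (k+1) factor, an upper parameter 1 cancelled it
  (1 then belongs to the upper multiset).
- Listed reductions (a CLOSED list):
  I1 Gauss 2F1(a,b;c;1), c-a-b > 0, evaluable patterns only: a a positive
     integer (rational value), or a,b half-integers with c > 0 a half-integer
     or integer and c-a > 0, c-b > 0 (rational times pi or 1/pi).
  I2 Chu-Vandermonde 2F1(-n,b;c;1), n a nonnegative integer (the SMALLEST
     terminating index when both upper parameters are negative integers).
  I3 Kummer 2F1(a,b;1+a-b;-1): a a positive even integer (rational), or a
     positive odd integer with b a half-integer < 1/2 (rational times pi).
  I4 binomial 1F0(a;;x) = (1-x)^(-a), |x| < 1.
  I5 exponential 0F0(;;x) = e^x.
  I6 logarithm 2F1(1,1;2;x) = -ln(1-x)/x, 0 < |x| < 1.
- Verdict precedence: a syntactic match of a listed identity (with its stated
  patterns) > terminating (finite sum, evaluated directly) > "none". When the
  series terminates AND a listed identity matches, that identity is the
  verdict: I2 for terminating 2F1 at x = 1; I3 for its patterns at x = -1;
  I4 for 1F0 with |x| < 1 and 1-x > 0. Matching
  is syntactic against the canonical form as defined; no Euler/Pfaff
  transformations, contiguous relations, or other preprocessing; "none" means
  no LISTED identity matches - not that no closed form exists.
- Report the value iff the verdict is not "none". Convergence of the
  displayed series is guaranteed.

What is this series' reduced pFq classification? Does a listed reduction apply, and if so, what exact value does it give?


x = \frac{1}{2} here; the reduced form reads 2F1, upper {\frac{1}{2}, \frac{4}{5}}, lower {\frac{23}{20}}, C = -4. Verdict: none here - no I1-I6 shape fits x = \frac{1}{2} with lower {\frac{23}{20}}.

Key observation: t_0 being -4, the lower running product (prefactor -4) is a rising factorial.
Step ratio: r(k) = \frac{1}{2} * (k+\frac{1}{2}) (k+\frac{4}{5}) / [(k+\frac{23}{20}) (k+1)] ; factor over Q: parameters, x = \frac{1}{2}, and C = -4.


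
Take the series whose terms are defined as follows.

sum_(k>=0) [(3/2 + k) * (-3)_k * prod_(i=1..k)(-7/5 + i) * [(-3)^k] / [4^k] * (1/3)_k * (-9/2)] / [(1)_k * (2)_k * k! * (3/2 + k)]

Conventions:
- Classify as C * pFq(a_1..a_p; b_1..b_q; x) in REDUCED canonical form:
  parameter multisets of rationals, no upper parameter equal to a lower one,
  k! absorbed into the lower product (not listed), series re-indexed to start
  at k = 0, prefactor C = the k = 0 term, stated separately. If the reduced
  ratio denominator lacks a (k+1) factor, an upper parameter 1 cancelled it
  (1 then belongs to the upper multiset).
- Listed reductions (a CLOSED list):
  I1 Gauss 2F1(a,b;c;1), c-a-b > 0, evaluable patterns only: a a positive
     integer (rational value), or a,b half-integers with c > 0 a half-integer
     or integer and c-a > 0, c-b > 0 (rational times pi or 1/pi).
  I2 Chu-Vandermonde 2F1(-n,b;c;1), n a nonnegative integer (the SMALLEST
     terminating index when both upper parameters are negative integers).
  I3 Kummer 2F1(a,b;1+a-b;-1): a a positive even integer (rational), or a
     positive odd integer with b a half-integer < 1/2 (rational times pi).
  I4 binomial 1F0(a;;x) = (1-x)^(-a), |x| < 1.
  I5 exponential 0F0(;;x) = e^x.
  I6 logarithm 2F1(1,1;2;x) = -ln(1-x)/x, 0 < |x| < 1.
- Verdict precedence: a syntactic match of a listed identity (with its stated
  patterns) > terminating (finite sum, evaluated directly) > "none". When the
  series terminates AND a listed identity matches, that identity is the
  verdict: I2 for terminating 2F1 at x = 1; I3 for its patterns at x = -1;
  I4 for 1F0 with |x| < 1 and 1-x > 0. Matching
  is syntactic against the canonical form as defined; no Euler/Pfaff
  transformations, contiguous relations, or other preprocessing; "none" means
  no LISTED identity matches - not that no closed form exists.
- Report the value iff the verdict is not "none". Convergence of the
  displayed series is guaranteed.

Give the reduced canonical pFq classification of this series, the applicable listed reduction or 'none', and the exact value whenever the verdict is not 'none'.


Canonical form: C = -9/2 times 3F2 with upper {-3, -2/5, 1/3}, lower {1, 2}, x = -3/4. Verdict: terminating. With -3 upstairs the series is a 4-term polynomial sum; evaluated term by term. Sum: -15009/4000.

Structural cue: from the first term -9/2: the factor k + 3/2 cancels (top and bottom), leaving C = -9/2, x = -3/4.
Adjacent-term ratio: r(k) = (-3/4) * (k-3) (k-2/5) (k+1/3) / [(k+1) (k+2) (k+1)] - rational in k. x = (-3/4); t_0 = -9/2; negate the roots.


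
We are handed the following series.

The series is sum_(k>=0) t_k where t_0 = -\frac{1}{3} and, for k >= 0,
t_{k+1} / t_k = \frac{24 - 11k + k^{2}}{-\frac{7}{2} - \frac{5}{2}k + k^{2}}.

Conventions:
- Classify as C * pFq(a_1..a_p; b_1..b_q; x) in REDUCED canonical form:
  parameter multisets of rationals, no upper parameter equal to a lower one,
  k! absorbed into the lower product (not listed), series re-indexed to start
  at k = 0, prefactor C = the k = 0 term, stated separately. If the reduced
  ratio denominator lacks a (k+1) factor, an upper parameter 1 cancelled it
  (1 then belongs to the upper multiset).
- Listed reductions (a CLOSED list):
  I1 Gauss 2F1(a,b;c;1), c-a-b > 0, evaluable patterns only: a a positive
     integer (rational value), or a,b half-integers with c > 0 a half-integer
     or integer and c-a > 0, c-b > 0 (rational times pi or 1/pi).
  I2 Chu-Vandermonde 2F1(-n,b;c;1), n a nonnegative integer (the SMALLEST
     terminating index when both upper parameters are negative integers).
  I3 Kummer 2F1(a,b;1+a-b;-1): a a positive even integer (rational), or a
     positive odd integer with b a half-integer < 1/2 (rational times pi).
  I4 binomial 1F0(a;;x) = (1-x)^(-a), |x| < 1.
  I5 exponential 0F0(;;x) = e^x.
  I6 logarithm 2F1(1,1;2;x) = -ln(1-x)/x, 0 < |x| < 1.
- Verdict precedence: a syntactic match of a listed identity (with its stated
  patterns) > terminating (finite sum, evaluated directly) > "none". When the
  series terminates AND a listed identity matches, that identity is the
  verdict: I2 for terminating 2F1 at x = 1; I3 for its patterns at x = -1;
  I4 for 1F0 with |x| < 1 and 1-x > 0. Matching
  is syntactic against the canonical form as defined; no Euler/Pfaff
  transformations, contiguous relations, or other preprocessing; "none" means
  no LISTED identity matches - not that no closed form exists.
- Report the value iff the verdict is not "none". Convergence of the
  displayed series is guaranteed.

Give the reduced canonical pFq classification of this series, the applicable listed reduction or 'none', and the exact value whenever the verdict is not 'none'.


Reduced: x = 1, 2F1, upper = {-8, -3}, lower = {-\frac{7}{2}}, C = -\frac{1}{3}. Verdict (x = 1): Vandermonde's identity (I2) applies (terminating 2F1 at x = 1 with n = 3, b = -8, c = -\frac{7}{2}). Hence: \frac{143}{35}.

First insight: with t_0 = -\frac{1}{3}, factor the ratio over Q (prefactor -1/3): negated roots = parameters.
Step ratio: r(k) = 1 * (k-8) (k-3) / [(k-\frac{7}{2}) (k+1)] - poly over poly, x = 1 from leading terms; C = -\frac{1}{3} at k = 0.


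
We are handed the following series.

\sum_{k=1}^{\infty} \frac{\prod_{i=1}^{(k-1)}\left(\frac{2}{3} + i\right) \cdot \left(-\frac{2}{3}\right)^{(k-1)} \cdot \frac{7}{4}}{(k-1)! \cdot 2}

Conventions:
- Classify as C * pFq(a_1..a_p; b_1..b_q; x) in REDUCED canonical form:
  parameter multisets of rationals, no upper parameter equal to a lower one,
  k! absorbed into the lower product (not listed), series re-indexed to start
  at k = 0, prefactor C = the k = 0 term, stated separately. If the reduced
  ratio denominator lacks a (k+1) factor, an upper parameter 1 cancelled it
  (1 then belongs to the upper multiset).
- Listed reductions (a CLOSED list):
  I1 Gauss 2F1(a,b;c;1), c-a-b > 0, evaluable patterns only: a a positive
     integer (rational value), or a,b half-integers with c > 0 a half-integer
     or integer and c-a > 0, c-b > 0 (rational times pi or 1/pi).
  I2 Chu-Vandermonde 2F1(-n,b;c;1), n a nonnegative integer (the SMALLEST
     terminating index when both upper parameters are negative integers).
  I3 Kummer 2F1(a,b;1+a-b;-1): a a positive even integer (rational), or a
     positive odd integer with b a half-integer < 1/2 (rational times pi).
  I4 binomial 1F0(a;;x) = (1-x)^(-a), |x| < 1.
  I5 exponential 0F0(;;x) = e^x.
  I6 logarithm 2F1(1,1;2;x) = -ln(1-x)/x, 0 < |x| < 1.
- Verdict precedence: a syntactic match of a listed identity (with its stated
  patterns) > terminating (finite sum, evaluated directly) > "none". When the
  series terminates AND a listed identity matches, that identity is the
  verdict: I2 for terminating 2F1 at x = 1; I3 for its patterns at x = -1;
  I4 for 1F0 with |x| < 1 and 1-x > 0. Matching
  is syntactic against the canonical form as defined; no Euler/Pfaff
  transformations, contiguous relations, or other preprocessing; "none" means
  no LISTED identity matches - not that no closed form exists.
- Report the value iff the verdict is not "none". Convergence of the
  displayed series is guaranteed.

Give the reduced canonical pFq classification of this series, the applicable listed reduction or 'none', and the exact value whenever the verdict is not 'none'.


With C = \frac{7}{8}: the canonical form is 1F0(\frac{5}{3}; -; -\frac{2}{3}). Verdict: the binomial series (I4) matches (the 1F0 binomial series: exponent -5/3, x = -\frac{2}{3}). Sum: \frac{7}{8} \cdot \left(\frac{5}{3}\right)^{-\frac{5}{3}}.

Key step: t_0 = \frac{7}{8} here, and the running product (prefactor 7/8) telescopes to a rising factorial.
Term ratio: r(k) = -\frac{2}{3} * (k+\frac{5}{3}) / [(k+1)] - poly over poly, x = -\frac{2}{3} from leading terms; C = \frac{7}{8} at k = 0.


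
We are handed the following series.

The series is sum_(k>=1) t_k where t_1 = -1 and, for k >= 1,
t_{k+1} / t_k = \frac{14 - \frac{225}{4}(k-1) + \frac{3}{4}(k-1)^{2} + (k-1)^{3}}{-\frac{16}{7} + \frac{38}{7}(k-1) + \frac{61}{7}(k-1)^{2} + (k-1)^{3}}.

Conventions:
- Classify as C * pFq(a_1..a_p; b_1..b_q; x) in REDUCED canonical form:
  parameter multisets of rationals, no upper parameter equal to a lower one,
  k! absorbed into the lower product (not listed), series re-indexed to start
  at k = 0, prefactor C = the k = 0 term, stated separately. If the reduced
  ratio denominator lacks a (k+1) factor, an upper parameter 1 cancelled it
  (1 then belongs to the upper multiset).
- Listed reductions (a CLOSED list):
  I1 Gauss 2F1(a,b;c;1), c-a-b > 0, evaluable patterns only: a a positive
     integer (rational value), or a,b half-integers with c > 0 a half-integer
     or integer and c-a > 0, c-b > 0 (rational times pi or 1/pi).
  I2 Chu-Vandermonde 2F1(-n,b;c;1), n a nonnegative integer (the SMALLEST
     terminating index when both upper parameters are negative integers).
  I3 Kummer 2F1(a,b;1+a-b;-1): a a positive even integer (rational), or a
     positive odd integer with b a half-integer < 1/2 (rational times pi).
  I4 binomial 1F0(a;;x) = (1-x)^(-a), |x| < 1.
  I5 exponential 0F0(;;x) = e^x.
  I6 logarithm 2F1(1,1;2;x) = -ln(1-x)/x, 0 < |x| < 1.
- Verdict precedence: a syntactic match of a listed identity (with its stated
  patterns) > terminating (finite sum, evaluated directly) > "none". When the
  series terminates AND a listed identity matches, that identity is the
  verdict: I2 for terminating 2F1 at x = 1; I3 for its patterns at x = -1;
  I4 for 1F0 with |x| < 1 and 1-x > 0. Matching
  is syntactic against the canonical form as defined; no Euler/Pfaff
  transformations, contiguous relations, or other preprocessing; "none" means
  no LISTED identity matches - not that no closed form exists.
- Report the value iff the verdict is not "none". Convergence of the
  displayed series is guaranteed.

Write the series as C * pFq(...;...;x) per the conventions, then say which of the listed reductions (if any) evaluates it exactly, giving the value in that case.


At argument 1: a 2F1 with upper {-7, -\frac{1}{4}}, lower {-\frac{2}{7}}, scaled by C = -1. Verdict: Chu-Vandermonde (I2) applies (terminating 2F1 at x = 1 with n = 7, b = -1/4, c = -\frac{2}{7}). Its exact value is -\frac{641584107}{2589982720}.

Structural cue: t_0 = -1 here, and factor the ratio over Q (C = -1, x = 1): negated roots = parameters.
Step ratio: r(k) = 1 * (k-7) (k-\frac{1}{4}) / [(k-\frac{2}{7}) (k+1)] - rational in k. x = 1; t_0 = -1; negate the roots.


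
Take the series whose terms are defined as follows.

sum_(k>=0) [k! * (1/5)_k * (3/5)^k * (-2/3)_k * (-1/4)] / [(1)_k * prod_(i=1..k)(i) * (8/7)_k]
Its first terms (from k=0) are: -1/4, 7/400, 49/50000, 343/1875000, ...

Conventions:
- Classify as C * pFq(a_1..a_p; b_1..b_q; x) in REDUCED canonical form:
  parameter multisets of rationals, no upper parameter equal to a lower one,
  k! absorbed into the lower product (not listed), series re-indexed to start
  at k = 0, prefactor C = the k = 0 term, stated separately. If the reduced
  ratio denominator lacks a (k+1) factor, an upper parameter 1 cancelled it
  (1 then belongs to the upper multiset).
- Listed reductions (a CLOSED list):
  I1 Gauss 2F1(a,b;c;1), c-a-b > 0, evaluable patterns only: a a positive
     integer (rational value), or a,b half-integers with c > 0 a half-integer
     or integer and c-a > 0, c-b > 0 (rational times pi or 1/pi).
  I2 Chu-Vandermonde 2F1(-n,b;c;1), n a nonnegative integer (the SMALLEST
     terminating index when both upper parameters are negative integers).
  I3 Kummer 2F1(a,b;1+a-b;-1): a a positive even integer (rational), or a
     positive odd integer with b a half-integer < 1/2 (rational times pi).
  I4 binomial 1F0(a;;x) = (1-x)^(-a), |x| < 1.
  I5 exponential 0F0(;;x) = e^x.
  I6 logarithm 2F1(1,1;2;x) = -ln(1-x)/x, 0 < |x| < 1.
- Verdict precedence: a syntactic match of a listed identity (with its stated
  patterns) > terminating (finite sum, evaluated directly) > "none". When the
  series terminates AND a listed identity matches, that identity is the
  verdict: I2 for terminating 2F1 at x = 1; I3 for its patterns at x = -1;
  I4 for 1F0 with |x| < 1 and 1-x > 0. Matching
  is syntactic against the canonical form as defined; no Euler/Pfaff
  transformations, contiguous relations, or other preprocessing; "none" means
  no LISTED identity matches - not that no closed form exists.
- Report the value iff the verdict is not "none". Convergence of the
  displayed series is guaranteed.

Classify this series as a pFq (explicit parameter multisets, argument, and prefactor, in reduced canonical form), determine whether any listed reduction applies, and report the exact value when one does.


Prefactor -1/4, argument 3/5: 2F1 with upper {-2/3, 1/5} over lower {8/7}. Verdict: none (x = 3/5): each listed identity misses the multisets {-2/3, 1/5} ; {8/7}.

Structural cue: from the first term -1/4: the parameter 1 appears in both the upper and lower lists and cancels.
Adjacent-term ratio: r(k) = (3/5) * (k-2/3) (k+1/5) / [(k+8/7) (k+1)] - rational in k. x = (3/5); t_0 = -1/4; negate the roots.


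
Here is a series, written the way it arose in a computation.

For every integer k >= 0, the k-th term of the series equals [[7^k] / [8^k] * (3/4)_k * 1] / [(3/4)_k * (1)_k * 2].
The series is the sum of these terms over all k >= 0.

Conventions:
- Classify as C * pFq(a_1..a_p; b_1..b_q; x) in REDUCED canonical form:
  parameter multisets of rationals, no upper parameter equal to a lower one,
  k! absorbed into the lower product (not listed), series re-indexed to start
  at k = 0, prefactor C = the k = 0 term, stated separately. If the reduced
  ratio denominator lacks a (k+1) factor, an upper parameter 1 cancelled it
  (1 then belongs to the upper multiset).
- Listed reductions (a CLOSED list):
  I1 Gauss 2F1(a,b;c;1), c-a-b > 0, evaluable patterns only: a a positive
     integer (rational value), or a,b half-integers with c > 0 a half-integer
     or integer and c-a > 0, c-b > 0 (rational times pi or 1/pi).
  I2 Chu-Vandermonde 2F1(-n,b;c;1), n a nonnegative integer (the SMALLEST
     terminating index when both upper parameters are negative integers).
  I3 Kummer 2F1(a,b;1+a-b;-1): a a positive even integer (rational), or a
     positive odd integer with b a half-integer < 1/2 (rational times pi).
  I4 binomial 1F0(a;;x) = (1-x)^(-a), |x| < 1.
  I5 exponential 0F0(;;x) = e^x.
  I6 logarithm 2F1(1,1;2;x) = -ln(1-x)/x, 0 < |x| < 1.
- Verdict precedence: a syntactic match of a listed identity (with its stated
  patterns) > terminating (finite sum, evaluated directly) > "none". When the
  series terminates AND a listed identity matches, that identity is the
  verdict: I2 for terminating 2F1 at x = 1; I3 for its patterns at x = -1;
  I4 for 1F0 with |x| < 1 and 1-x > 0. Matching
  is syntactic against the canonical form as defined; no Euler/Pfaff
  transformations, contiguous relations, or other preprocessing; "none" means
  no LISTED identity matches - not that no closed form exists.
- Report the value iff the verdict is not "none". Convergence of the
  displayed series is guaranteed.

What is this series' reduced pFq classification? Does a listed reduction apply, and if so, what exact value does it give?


With C = 1/2: the canonical form is 0F0(-; -; 7/8). Verdict at x = 7/8: the exponential series (I5) matches (the 0F0 exponential series at x = 7/8). Hence: (1/2) * e^(7/8).

The tell: x = (7/8) and (1)_k (prefactor 1/2) is k! itself.
Consecutive-term ratio: r(k) = (7/8) * 1 / [(k+1)] - rational in k. x = (7/8); t_0 = 1/2; negate the roots.


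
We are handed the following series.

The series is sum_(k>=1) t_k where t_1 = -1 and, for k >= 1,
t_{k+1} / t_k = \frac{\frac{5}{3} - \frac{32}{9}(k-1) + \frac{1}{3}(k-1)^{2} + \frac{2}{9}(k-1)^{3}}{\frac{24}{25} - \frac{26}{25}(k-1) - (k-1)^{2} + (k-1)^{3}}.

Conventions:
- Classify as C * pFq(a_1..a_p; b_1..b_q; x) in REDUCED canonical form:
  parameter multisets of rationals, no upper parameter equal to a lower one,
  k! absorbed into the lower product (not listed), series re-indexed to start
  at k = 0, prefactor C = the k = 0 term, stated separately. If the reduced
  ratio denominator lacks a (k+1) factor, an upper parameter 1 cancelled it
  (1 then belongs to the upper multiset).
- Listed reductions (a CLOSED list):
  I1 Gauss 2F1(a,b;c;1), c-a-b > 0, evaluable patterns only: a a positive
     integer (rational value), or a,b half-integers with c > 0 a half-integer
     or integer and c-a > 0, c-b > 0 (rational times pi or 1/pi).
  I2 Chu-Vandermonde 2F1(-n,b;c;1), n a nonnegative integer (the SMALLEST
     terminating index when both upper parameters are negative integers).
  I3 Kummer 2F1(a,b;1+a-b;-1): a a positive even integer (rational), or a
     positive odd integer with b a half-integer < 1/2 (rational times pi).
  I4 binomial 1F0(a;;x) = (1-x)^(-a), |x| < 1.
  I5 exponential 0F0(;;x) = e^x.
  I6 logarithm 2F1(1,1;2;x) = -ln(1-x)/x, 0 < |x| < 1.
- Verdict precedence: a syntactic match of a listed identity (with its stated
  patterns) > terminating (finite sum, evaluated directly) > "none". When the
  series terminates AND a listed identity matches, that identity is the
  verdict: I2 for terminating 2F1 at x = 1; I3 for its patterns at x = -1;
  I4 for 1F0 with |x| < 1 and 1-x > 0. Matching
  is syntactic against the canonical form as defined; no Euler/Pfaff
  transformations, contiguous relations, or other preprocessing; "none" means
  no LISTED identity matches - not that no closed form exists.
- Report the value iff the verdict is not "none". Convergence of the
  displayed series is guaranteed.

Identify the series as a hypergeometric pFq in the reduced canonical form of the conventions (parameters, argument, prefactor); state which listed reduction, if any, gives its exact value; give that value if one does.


Prefactor -1, argument \frac{2}{9}: 3F2 with upper {-3, -\frac{1}{2}, 5} over lower {-\frac{6}{5}, -\frac{4}{5}}. Verdict: terminating - no listed pattern fits, but -3 in the upper list cuts the series at k = 3; direct evaluation. Value: -\frac{191953}{23328}.

Key step: with t_0 = -1, roots of the ratio polynomials (C = -1, x = 2/9) are the negated parameters.
Adjacent-term ratio: r(k) = \frac{2}{9} * (k-3) (k-\frac{1}{2}) (k+5) / [(k-\frac{6}{5}) (k-\frac{4}{5}) (k+1)] ; factor over Q: parameters, x = \frac{2}{9}, and C = -1.


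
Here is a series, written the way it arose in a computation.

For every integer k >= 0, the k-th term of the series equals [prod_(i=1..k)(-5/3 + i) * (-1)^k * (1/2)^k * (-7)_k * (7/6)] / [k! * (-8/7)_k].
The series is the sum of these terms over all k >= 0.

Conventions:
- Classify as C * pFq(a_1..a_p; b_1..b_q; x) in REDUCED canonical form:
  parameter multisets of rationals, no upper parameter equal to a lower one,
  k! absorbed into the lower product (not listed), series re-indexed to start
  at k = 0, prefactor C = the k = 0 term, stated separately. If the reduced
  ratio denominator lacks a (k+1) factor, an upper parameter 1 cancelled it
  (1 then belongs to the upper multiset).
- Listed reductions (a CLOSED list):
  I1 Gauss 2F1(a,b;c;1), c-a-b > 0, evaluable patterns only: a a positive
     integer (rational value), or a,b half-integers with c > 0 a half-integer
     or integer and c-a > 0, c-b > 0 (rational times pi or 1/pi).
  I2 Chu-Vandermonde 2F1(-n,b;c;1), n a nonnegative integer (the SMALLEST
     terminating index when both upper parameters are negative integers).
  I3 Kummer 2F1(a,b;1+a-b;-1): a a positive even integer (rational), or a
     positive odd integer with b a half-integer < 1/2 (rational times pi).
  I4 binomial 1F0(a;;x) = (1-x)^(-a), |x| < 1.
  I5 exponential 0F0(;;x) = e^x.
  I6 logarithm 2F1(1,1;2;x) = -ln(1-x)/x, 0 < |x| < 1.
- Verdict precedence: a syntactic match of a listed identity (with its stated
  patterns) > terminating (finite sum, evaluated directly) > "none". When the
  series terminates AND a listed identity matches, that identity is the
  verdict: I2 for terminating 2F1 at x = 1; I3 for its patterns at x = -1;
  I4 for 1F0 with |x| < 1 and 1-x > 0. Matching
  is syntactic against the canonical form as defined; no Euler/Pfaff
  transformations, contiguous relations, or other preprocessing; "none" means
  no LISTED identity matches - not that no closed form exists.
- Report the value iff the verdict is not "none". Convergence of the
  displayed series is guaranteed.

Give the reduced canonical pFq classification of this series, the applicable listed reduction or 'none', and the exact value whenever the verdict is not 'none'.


Classification (C = 7/6): 2F1 with upper {-7, -2/3}, lower {-8/7}, argument x = -1/2. Verdict: terminating at k = 7: the factor (-7)_k kills every later term; summing the 8 survivors is exact. Sum: -1517779500727/60133612032.

Structural cue: from the first term 7/6: the running product (prefactor 7/6) telescopes to a rising factorial.
Term ratio: r(k) = (-1/2) * (k-7) (k-2/3) / [(k-8/7) (k+1)] - poly over poly, x = (-1/2) from leading terms; C = 7/6 at k = 0.


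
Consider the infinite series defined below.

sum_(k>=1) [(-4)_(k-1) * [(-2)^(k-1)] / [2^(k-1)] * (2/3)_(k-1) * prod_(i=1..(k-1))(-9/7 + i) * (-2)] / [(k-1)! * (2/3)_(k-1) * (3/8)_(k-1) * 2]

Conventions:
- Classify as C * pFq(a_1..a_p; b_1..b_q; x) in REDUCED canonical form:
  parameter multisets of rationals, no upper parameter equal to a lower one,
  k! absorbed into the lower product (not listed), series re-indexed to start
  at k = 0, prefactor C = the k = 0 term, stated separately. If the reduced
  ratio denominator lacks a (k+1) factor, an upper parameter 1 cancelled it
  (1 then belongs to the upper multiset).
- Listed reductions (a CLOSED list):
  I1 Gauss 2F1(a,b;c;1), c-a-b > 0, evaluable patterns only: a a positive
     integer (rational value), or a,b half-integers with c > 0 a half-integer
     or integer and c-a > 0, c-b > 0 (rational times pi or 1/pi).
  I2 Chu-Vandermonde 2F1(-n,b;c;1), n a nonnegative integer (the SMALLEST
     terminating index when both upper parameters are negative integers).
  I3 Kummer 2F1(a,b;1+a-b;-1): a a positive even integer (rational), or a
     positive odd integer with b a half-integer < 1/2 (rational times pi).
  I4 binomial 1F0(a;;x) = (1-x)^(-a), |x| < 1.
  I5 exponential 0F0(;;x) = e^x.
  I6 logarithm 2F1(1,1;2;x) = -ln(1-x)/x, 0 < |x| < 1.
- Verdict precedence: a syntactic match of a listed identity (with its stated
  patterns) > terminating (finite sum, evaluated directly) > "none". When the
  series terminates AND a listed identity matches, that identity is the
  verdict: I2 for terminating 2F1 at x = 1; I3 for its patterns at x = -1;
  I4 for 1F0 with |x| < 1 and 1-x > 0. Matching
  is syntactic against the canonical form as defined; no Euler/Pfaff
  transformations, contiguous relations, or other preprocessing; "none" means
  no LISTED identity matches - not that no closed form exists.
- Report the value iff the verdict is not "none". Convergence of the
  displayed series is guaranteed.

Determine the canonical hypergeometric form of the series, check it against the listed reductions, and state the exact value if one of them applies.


Canonical form: C = -1 times 2F1 with upper {-4, -2/7}, lower {3/8}, x = -1. Verdict: terminating - upper parameter -4 makes this a finite sum (last index 4), evaluated exactly. Hence: 78514069/13548843.

Key step: from the first term -1: the two k-th powers (C = -1) combine into one argument.
Consecutive-term ratio: r(k) = (-1) * (k-4) (k-2/7) / [(k+3/8) (k+1)] - poly over poly, x = (-1) from leading terms; C = -1 at k = 0.
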